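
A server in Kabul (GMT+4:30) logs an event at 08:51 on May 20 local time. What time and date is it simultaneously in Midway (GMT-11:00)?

In UTC: 08:51 − 4:30 = 04:21 on May 20.
Midway is UTC−11:00: 04:21 − 11:00 = 17:21 on May 19.

17:21 on May 19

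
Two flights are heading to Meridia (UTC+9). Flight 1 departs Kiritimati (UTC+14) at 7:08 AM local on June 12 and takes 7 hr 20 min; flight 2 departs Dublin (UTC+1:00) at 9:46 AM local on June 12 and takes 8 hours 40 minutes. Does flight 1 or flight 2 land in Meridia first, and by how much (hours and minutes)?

the first, by 16 hours 58 minutes

Flight 1 in UTC: 7:08 AM − 14:00 = 5:08 PM on Jun 11.
+7 hours 20 minutes → arrive 12:28 AM UTC on Jun 12.
Flight 2 in UTC: 9:46 AM − 1:00 = 8:46 AM on Jun 12.
+8 hours and 40 minutes → arrive 5:26 PM UTC on Jun 12.
Flight 1 lands earlier by 16 hours 58 minutes.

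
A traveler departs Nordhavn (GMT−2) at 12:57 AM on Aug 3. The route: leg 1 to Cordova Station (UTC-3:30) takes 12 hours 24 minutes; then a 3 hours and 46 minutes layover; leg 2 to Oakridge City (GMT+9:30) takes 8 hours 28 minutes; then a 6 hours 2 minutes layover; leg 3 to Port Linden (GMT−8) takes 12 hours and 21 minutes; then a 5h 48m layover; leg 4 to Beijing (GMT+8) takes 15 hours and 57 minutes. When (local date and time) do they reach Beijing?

3:43 AM on August 6

Convert departure to UTC: 12:57 AM + 2:00 = 2:57 AM UTC on Aug 3.
Add 12 hours 24 minutes leg 1 → 3:21 PM UTC.
Add 3 hours and 46 minutes layover in Cordova Station → 7:07 PM UTC.
Add 8 hours and 28 minutes leg 2 → 3:35 AM UTC (Aug 4).
Add 6 hours and 2 minutes layover in Oakridge City → 9:37 AM UTC.
Add 12 hours 21 minutes leg 3 → 9:58 PM UTC.
Add 5 hours 48 minutes layover in Port Linden → 3:46 AM UTC (Aug 5).
Add 15 hours and 57 minutes leg 4 → 7:43 PM UTC.
Beijing is UTC+8:00, so local arrival = 7:43 PM + 8:00 = 3:43 AM on Aug 6.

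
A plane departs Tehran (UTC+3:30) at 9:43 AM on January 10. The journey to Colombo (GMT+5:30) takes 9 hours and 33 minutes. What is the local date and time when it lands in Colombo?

Convert departure to UTC: 9:43 AM − 3:30 = 6:13 AM UTC on Jan 10.
Add 9 hours 33 minutes travel time → 3:46 PM UTC.
Colombo is UTC+5:30, so local arrival = 3:46 PM + 5:30 = 9:16 PM on Jan 10.

9:16 PM on Jan 10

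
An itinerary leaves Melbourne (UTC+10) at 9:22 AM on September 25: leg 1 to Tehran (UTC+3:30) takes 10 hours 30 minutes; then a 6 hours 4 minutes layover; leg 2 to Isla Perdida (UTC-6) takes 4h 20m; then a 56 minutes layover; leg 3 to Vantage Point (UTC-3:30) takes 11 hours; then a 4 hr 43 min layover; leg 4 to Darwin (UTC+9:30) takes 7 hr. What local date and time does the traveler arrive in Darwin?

5:25 AM on September 27

Convert departure to UTC: 9:22 AM − 10:00 = 11:22 PM UTC on Sep 24.
Add 10 hours and 30 minutes leg 1 → 9:52 AM UTC (Sep 25).
Add 6 hours and 4 minutes layover in Tehran → 3:56 PM UTC.
Add 4 hours 20 minutes leg 2 → 8:16 PM UTC.
Add 56 minutes layover in Isla Perdida → 9:12 PM UTC.
Add 11 hours leg 3 → 8:12 AM UTC (Sep 26).
Add 4 hours 43 minutes layover in Vantage Point → 12:55 PM UTC.
Add 7 hours leg 4 → 7:55 PM UTC.
Darwin is UTC+9:30, so local arrival = 7:55 PM + 9:30 = 5:25 AM on Sep 27.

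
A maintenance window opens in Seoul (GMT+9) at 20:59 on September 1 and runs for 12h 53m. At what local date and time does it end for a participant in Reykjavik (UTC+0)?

00:52 on September 2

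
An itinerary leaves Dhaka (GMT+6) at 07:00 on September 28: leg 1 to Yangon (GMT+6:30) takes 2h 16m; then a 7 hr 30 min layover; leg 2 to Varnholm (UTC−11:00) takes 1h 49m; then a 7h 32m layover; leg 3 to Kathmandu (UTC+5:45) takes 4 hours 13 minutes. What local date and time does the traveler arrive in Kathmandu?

Convert departure to UTC: 07:00 − 6:00 = 01:00 UTC on Sep 28.
Add 2 hours and 16 minutes leg 1 → 03:16 UTC.
Add 7 hours and 30 minutes layover in Yangon → 10:46 UTC.
Add 1 hour and 49 minutes leg 2 → 12:35 UTC.
Add 7 hours and 32 minutes layover in Varnholm → 20:07 UTC.
Add 4 hours and 13 minutes leg 3 → 00:20 UTC (Sep 29).
Kathmandu is UTC+5:45, so local arrival = 00:20 + 5:45 = 06:05 on Sep 29.

06:05 on September 29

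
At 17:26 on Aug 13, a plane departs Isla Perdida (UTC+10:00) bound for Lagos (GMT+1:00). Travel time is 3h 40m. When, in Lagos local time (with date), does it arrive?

12:06 on August 13

Convert departure to UTC: 17:26 − 10:00 = 07:26 UTC on Aug 13.
Add 3 hours 40 minutes travel time → 11:06 UTC.
Lagos is UTC+1:00, so local arrival = 11:06 + 1:00 = 12:06 on Aug 13.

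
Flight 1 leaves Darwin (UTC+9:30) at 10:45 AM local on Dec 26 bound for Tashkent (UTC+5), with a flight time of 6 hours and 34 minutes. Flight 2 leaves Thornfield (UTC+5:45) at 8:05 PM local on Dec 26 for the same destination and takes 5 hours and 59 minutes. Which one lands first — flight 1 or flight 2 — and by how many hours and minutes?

the first, by 12 hours 30 minutes

Flight 1 in UTC: 10:45 AM − 9:30 = 1:15 AM on Dec 26.
+6 hours and 34 minutes → arrive 7:49 AM UTC on Dec 26.
Flight 2 in UTC: 8:05 PM − 5:45 = 2:20 PM on Dec 26.
+5 hours and 59 minutes → arrive 8:19 PM UTC on Dec 26.
Flight 1 lands earlier by 12 hours 30 minutes.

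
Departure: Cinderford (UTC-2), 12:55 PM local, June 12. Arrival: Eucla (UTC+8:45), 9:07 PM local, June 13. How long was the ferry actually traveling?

Eucla is 10:45 ahead of Cinderford.
Clock-face elapsed time (ignoring zones) is 32 hours 12 minutes.
Actual elapsed = 32 hours 12 minutes − 10:45 = 21 hours 27 minutes.

21 hours 27 minutes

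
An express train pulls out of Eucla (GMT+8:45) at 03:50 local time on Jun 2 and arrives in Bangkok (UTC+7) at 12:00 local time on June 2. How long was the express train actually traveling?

9 hours 55 minutes

Departure in UTC: 03:50 − 8:45 = 19:05 on Jun 1.
Arrival in UTC: 12:00 − 7:00 = 05:00 on Jun 2.
Elapsed = 05:00 − 19:05 (+1 day) = 9 hours 55 minutes.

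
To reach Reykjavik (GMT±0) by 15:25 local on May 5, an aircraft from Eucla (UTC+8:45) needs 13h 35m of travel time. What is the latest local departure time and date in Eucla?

Target arrival is already UTC: 15:25 on May 5.
Subtract 13 hours and 35 minutes → departure 01:50 UTC on May 5.
Eucla is UTC+8:45: 01:50 + 8:45 = 10:35 on May 5.

10:35 on May 5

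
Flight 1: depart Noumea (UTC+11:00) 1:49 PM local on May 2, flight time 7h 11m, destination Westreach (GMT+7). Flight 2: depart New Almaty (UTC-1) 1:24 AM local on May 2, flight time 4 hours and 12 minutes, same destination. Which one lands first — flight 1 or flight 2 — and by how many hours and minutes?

Flight 1 in UTC: 1:49 PM − 11:00 = 2:49 AM on May 2.
+7 hours 11 minutes → arrive 10:00 AM UTC on May 2.
Flight 2 in UTC: 1:24 AM + 1:00 = 2:24 AM on May 2.
+4 hours 12 minutes → arrive 6:36 AM UTC on May 2.
Flight 2 lands earlier by 3 hours 24 minutes.

the second, by 3 hours 24 minutes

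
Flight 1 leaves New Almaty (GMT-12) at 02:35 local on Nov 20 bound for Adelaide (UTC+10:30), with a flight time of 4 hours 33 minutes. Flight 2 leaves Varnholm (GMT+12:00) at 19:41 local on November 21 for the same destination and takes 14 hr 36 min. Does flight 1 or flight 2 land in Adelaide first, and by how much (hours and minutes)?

Flight 1 in UTC: 02:35 + 12:00 = 14:35 on Nov 20.
+4 hours 33 minutes → arrive 19:08 UTC on Nov 20.
Flight 2 in UTC: 19:41 − 12:00 = 07:41 on Nov 21.
+14 hours and 36 minutes → arrive 22:17 UTC on Nov 21.
Flight 1 lands earlier by 27 hours 9 minutes.

the first, by 27 hours 9 minutes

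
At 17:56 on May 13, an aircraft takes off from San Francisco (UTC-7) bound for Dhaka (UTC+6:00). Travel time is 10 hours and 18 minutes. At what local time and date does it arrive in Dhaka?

17:14 on May 14

Dhaka is 13:00 ahead of San Francisco.
After 10 hours 18 minutes it is 04:14 (May 14) in San Francisco.
Shift by the zone difference: 04:14 + 13:00 = 17:14 on May 14 in Dhaka.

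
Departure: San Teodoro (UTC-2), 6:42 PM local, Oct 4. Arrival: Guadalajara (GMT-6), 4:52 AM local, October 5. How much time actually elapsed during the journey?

14 hours 10 minutes

Guadalajara is 4:00 behind San Teodoro.
Clock-face elapsed time (ignoring zones) is 10 hours 10 minutes.
Actual elapsed = 10 hours 10 minutes + 4:00 = 14 hours 10 minutes.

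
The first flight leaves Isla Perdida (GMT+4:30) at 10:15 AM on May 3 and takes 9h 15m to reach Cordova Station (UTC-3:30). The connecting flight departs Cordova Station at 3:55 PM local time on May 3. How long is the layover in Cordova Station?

4 hours 25 minutes

Convert departure to UTC: 10:15 AM − 4:30 = 5:45 AM UTC on May 3.
Add 9 hours and 15 minutes flight time → 3:00 PM UTC.
Cordova Station is UTC−3:30, so local arrival = 3:00 PM − 3:30 = 11:30 AM on May 3.
Layover = 3:55 PM − 11:30 AM = 4 hours 25 minutes.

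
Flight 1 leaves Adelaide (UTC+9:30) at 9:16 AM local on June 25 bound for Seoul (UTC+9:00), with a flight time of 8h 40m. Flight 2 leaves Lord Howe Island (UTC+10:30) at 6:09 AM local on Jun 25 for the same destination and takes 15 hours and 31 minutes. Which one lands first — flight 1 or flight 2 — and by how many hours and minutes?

the first, by 2 hours 44 minutes

Flight 1 in UTC: 9:16 AM − 9:30 = 11:46 PM on Jun 24.
+8 hours 40 minutes → arrive 8:26 AM UTC on Jun 25.
Flight 2 in UTC: 6:09 AM − 10:30 = 7:39 PM on Jun 24.
+15 hours and 31 minutes → arrive 11:10 AM UTC on Jun 25.
Flight 1 lands earlier by 2 hours 44 minutes.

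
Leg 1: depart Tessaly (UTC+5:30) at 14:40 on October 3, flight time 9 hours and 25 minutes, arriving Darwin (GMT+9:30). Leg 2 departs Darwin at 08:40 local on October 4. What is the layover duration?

4 hours 35 minutes

Convert departure to UTC: 14:40 − 5:30 = 09:10 UTC on Oct 3.
Add 9 hours and 25 minutes flight time → 18:35 UTC.
Darwin is UTC+9:30, so local arrival = 18:35 + 9:30 = 04:05 on Oct 4.
Layover = 08:40 − 04:05 = 4 hours 35 minutes.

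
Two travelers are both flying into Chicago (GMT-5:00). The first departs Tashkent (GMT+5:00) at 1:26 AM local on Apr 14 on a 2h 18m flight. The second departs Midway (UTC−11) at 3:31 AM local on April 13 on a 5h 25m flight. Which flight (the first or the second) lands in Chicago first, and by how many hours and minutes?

the second, by 2 hours 48 minutes

Flight 1 in UTC: 1:26 AM − 5:00 = 8:26 PM on Apr 13.
+2 hours 18 minutes → arrive 10:44 PM UTC on Apr 13.
Flight 2 in UTC: 3:31 AM + 11:00 = 2:31 PM on Apr 13.
+5 hours and 25 minutes → arrive 7:56 PM UTC on Apr 13.
Flight 2 lands earlier by 2 hours 48 minutes.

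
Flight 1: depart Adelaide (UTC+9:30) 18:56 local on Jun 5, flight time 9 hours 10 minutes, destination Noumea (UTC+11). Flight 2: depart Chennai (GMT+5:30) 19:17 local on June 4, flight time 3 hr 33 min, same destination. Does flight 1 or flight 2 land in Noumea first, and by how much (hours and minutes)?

the second, by 25 hours 16 minutes

Flight 1 in UTC: 18:56 − 9:30 = 09:26 on Jun 5.
+9 hours and 10 minutes → arrive 18:36 UTC on Jun 5.
Flight 2 in UTC: 19:17 − 5:30 = 13:47 on Jun 4.
+3 hours 33 minutes → arrive 17:20 UTC on Jun 4.
Flight 2 lands earlier by 25 hours 16 minutes.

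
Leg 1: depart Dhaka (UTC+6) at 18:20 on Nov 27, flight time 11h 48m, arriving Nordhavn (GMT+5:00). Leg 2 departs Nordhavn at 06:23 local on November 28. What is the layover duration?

1 hour 15 minutes

Convert departure to UTC: 18:20 − 6:00 = 12:20 UTC on Nov 27.
Add 11 hours 48 minutes flight time → 00:08 UTC (Nov 28).
Nordhavn is UTC+5:00, so local arrival = 00:08 + 5:00 = 05:08 on Nov 28.
Layover = 06:23 − 05:08 = 1 hour 15 minutes.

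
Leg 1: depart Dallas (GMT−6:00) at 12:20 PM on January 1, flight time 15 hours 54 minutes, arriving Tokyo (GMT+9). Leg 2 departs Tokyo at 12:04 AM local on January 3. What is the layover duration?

4 hours 50 minutes

Convert departure to UTC: 12:20 PM + 6:00 = 6:20 PM UTC on Jan 1.
Add 15 hours and 54 minutes flight time → 10:14 AM UTC (Jan 2).
Tokyo is UTC+9:00, so local arrival = 10:14 AM + 9:00 = 7:14 PM on Jan 2.
Layover = 12:04 AM − 7:14 PM (+1 day) = 4 hours 50 minutes.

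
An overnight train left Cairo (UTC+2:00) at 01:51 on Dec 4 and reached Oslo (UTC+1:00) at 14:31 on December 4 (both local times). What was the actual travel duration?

Oslo is 1:00 behind Cairo.
Clock-face elapsed time (ignoring zones) is 12 hours 40 minutes.
Actual elapsed = 12 hours 40 minutes + 1:00 = 13 hours 40 minutes.

13 hours 40 minutes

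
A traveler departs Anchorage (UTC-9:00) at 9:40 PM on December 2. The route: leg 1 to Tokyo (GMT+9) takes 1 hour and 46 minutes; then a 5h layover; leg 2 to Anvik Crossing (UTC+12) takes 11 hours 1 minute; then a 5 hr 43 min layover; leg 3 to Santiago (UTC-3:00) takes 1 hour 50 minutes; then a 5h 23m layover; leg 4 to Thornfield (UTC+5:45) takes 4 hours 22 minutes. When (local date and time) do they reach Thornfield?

Convert departure to UTC: 9:40 PM + 9:00 = 6:40 AM UTC on Dec 3.
Add 1 hour 46 minutes leg 1 → 8:26 AM UTC.
Add 5 hours layover in Tokyo → 1:26 PM UTC.
Add 11 hours and 1 minute leg 2 → 12:27 AM UTC (Dec 4).
Add 5 hours and 43 minutes layover in Anvik Crossing → 6:10 AM UTC.
Add 1 hour 50 minutes leg 3 → 8:00 AM UTC.
Add 5 hours 23 minutes layover in Santiago → 1:23 PM UTC.
Add 4 hours 22 minutes leg 4 → 5:45 PM UTC.
Thornfield is UTC+5:45, so local arrival = 5:45 PM + 5:45 = 11:30 PM on Dec 4.

11:30 PM on December 4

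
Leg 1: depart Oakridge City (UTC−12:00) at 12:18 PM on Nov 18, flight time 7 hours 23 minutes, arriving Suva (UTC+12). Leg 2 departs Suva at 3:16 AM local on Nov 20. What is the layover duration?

7 hours 35 minutes

Convert departure to UTC: 12:18 PM + 12:00 = 12:18 AM UTC on Nov 19.
Add 7 hours and 23 minutes flight time → 7:41 AM UTC.
Suva is UTC+12:00, so local arrival = 7:41 AM + 12:00 = 7:41 PM on Nov 19.
Layover = 3:16 AM − 7:41 PM (+1 day) = 7 hours 35 minutes.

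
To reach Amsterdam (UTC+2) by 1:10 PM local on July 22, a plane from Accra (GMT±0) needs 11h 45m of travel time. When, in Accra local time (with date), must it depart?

Target arrival in UTC: 1:10 PM − 2:00 = 11:10 AM on Jul 22.
Subtract 11 hours and 45 minutes → departure 11:25 PM UTC on Jul 21.
Accra is UTC+0, so departure is 11:25 PM on Jul 21.

11:25 PM on July 21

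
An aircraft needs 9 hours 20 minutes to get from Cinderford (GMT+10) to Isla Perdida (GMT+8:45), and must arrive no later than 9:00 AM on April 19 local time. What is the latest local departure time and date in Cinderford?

12:55 AM on April 19

Target arrival in UTC: 9:00 AM − 8:45 = 12:15 AM on Apr 19.
Subtract 9 hours and 20 minutes → departure 2:55 PM UTC on Apr 18.
Cinderford is UTC+10:00: 2:55 PM + 10:00 = 12:55 AM on Apr 19.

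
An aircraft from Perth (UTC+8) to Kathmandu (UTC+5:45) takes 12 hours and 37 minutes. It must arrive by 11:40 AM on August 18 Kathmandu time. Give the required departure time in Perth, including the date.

1:18 AM on August 18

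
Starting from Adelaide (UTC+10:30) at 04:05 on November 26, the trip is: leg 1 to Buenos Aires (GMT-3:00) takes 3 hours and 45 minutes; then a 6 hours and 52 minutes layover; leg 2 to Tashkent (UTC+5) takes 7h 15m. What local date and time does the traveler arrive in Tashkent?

Convert departure to UTC: 04:05 − 10:30 = 17:35 UTC on Nov 25.
Add 3 hours and 45 minutes leg 1 → 21:20 UTC.
Add 6 hours and 52 minutes layover in Buenos Aires → 04:12 UTC (Nov 26).
Add 7 hours 15 minutes leg 2 → 11:27 UTC.
Tashkent is UTC+5:00, so local arrival = 11:27 + 5:00 = 16:27 on Nov 26.

16:27 on November 26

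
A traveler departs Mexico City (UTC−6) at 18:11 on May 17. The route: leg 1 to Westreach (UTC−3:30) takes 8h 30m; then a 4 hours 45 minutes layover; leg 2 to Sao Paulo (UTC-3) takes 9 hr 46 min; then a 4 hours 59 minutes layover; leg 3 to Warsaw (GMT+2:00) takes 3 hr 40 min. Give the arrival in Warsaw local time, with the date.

Convert departure to UTC: 18:11 + 6:00 = 00:11 UTC on May 18.
Add 8 hours 30 minutes leg 1 → 08:41 UTC.
Add 4 hours and 45 minutes layover in Westreach → 13:26 UTC.
Add 9 hours and 46 minutes leg 2 → 23:12 UTC.
Add 4 hours and 59 minutes layover in Sao Paulo → 04:11 UTC (May 19).
Add 3 hours 40 minutes leg 3 → 07:51 UTC.
Warsaw is UTC+2:00, so local arrival = 07:51 + 2:00 = 09:51 on May 19.

09:51 on May 19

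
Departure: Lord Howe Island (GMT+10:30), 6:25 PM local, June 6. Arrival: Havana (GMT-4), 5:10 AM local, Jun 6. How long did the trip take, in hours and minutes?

Departure in UTC: 6:25 PM − 10:30 = 7:55 AM on Jun 6.
Arrival in UTC: 5:10 AM + 4:00 = 9:10 AM on Jun 6.
Elapsed = 9:10 AM − 7:55 AM = 1 hour 15 minutes.

1 hour 15 minutes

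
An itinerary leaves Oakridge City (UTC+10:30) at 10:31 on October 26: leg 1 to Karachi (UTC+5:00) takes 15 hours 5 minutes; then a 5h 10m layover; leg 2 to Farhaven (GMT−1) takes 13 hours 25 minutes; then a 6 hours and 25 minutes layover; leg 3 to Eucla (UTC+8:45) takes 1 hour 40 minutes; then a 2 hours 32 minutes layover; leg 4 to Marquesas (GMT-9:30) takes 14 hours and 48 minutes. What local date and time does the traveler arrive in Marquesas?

Convert departure to UTC: 10:31 − 10:30 = 00:01 UTC on Oct 26.
Add 15 hours and 5 minutes leg 1 → 15:06 UTC.
Add 5 hours and 10 minutes layover in Karachi → 20:16 UTC.
Add 13 hours 25 minutes leg 2 → 09:41 UTC (Oct 27).
Add 6 hours 25 minutes layover in Farhaven → 16:06 UTC.
Add 1 hour 40 minutes leg 3 → 17:46 UTC.
Add 2 hours and 32 minutes layover in Eucla → 20:18 UTC.
Add 14 hours 48 minutes leg 4 → 11:06 UTC (Oct 28).
Marquesas is UTC−9:30, so local arrival = 11:06 − 9:30 = 01:36 on Oct 28.

01:36 on October 28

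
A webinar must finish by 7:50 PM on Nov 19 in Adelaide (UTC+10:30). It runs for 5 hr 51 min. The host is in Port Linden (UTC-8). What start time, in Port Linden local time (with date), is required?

Target end time in UTC: 7:50 PM − 10:30 = 9:20 AM on Nov 19.
Subtract 5 hours 51 minutes → start 3:29 AM UTC on Nov 19.
Port Linden is UTC−8:00: 3:29 AM − 8:00 = 7:29 PM on Nov 18.

7:29 PM on November 18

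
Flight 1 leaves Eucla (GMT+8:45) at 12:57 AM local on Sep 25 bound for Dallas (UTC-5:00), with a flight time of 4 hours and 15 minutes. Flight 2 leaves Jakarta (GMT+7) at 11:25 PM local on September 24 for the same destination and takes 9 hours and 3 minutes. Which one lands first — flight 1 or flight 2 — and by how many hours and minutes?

Flight 1 in UTC: 12:57 AM − 8:45 = 4:12 PM on Sep 24.
+4 hours and 15 minutes → arrive 8:27 PM UTC on Sep 24.
Flight 2 in UTC: 11:25 PM − 7:00 = 4:25 PM on Sep 24.
+9 hours and 3 minutes → arrive 1:28 AM UTC on Sep 25.
Flight 1 lands earlier by 5 hours 1 minute.

the first, by 5 hours 1 minute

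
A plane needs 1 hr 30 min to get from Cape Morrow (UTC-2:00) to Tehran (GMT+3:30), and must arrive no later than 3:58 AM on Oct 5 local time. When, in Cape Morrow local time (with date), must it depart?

8:58 PM on October 4

Target arrival in UTC: 3:58 AM − 3:30 = 12:28 AM on Oct 5.
Subtract 1 hour 30 minutes → departure 10:58 PM UTC on Oct 4.
Cape Morrow is UTC−2:00: 10:58 PM − 2:00 = 8:58 PM on Oct 4.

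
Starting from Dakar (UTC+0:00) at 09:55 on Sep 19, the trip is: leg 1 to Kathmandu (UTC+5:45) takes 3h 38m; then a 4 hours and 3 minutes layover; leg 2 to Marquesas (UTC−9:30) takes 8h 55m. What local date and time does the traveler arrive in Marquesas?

17:01 on September 19

Dakar is at UTC+0, so departure is already 09:55 UTC on Sep 19.
Add 3 hours 38 minutes leg 1 → 13:33 UTC.
Add 4 hours and 3 minutes layover in Kathmandu → 17:36 UTC.
Add 8 hours and 55 minutes leg 2 → 02:31 UTC (Sep 20).
Marquesas is UTC−9:30, so local arrival = 02:31 − 9:30 = 17:01 on Sep 19.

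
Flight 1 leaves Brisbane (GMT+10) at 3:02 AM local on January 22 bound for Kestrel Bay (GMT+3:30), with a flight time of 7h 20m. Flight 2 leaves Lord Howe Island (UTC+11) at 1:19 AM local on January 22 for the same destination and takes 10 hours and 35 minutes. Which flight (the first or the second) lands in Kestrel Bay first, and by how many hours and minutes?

Flight 1 in UTC: 3:02 AM − 10:00 = 5:02 PM on Jan 21.
+7 hours and 20 minutes → arrive 12:22 AM UTC on Jan 22.
Flight 2 in UTC: 1:19 AM − 11:00 = 2:19 PM on Jan 21.
+10 hours and 35 minutes → arrive 12:54 AM UTC on Jan 22.
Flight 1 lands earlier by 32 minutes.

the first, by 32 minutes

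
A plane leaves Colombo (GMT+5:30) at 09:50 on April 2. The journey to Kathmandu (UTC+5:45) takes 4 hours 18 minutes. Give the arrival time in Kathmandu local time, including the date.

Convert departure to UTC: 09:50 − 5:30 = 04:20 UTC on Apr 2.
Add 4 hours and 18 minutes travel time → 08:38 UTC.
Kathmandu is UTC+5:45, so local arrival = 08:38 + 5:45 = 14:23 on Apr 2.

14:23 on April 2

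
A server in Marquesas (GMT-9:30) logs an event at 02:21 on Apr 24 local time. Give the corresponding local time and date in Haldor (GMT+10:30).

22:21 on April 24

In UTC: 02:21 + 9:30 = 11:51 on Apr 24.
Haldor is UTC+10:30: 11:51 + 10:30 = 22:21 on Apr 24.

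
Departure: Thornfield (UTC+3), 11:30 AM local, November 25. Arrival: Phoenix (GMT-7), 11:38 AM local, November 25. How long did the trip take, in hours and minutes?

10 hours 8 minutes

Phoenix is 10:00 behind Thornfield.
Clock-face elapsed time (ignoring zones) is 8 minutes.
Actual elapsed = 8 minutes + 10:00 = 10 hours 8 minutes.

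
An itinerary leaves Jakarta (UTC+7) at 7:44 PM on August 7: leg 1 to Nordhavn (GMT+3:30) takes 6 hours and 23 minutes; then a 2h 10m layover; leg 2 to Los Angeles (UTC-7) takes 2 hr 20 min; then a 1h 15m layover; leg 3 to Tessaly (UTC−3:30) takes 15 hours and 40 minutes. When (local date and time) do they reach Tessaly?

Convert departure to UTC: 7:44 PM − 7:00 = 12:44 PM UTC on Aug 7.
Add 6 hours and 23 minutes leg 1 → 7:07 PM UTC.
Add 2 hours 10 minutes layover in Nordhavn → 9:17 PM UTC.
Add 2 hours 20 minutes leg 2 → 11:37 PM UTC.
Add 1 hour and 15 minutes layover in Los Angeles → 12:52 AM UTC (Aug 8).
Add 15 hours 40 minutes leg 3 → 4:32 PM UTC.
Tessaly is UTC−3:30, so local arrival = 4:32 PM − 3:30 = 1:02 PM on Aug 8.

1:02 PM on Aug 8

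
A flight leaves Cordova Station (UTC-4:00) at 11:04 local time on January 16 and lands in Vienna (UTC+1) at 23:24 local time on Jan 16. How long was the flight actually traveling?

Vienna is 5:00 ahead of Cordova Station.
Clock-face elapsed time (ignoring zones) is 12 hours 20 minutes.
Actual elapsed = 12 hours 20 minutes − 5:00 = 7 hours 20 minutes.

7 hours 20 minutes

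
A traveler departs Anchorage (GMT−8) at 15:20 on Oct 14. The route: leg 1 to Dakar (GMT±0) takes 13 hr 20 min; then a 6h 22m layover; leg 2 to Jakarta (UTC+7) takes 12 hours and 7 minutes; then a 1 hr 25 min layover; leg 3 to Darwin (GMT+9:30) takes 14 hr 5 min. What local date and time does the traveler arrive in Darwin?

Convert departure to UTC: 15:20 + 8:00 = 23:20 UTC on Oct 14.
Add 13 hours 20 minutes leg 1 → 12:40 UTC (Oct 15).
Add 6 hours 22 minutes layover in Dakar → 19:02 UTC.
Add 12 hours and 7 minutes leg 2 → 07:09 UTC (Oct 16).
Add 1 hour 25 minutes layover in Jakarta → 08:34 UTC.
Add 14 hours and 5 minutes leg 3 → 22:39 UTC.
Darwin is UTC+9:30, so local arrival = 22:39 + 9:30 = 08:09 on Oct 17.

08:09 on Oct 17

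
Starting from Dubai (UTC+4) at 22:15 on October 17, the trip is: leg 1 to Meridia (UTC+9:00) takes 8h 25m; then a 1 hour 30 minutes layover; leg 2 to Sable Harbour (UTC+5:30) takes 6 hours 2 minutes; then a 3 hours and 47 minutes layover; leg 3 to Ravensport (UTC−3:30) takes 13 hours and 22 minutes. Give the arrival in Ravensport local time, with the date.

23:51 on October 18

Convert departure to UTC: 22:15 − 4:00 = 18:15 UTC on Oct 17.
Add 8 hours and 25 minutes leg 1 → 02:40 UTC (Oct 18).
Add 1 hour and 30 minutes layover in Meridia → 04:10 UTC.
Add 6 hours 2 minutes leg 2 → 10:12 UTC.
Add 3 hours 47 minutes layover in Sable Harbour → 13:59 UTC.
Add 13 hours 22 minutes leg 3 → 03:21 UTC (Oct 19).
Ravensport is UTC−3:30, so local arrival = 03:21 − 3:30 = 23:51 on Oct 18.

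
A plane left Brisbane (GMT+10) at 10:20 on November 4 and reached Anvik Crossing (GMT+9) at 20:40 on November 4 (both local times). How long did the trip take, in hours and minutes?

11 hours 20 minutes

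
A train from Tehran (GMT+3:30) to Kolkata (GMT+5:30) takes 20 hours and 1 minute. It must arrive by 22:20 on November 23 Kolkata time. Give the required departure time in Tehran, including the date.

Target arrival in UTC: 22:20 − 5:30 = 16:50 on Nov 23.
Subtract 20 hours and 1 minute → departure 20:49 UTC on Nov 22.
Tehran is UTC+3:30: 20:49 + 3:30 = 00:19 on Nov 23.

00:19 on November 23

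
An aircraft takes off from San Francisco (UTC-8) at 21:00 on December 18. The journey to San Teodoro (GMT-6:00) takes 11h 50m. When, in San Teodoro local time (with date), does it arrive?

Convert departure to UTC: 21:00 + 8:00 = 05:00 UTC on Dec 19.
Add 11 hours 50 minutes travel time → 16:50 UTC.
San Teodoro is UTC−6:00, so local arrival = 16:50 − 6:00 = 10:50 on Dec 19.

10:50 on December 19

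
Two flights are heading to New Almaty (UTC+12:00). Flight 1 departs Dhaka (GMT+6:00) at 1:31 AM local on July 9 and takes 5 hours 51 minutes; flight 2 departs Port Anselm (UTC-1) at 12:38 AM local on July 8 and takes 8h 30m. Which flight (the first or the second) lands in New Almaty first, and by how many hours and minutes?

Flight 1 in UTC: 1:31 AM − 6:00 = 7:31 PM on Jul 8.
+5 hours and 51 minutes → arrive 1:22 AM UTC on Jul 9.
Flight 2 in UTC: 12:38 AM + 1:00 = 1:38 AM on Jul 8.
+8 hours 30 minutes → arrive 10:08 AM UTC on Jul 8.
Flight 2 lands earlier by 15 hours 14 minutes.

the second, by 15 hours 14 minutes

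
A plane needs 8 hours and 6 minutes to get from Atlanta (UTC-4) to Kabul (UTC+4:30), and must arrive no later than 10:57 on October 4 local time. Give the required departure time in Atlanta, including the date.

Target arrival in UTC: 10:57 − 4:30 = 06:27 on Oct 4.
Subtract 8 hours 6 minutes → departure 22:21 UTC on Oct 3.
Atlanta is UTC−4:00: 22:21 − 4:00 = 18:21 on Oct 3.

18:21 on October 3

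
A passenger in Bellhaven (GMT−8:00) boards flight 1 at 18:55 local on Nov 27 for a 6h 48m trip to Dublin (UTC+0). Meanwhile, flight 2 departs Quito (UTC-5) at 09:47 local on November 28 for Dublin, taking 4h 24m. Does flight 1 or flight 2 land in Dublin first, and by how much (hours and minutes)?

Flight 1 in UTC: 18:55 + 8:00 = 02:55 on Nov 28.
+6 hours 48 minutes → arrive 09:43 UTC on Nov 28.
Flight 2 in UTC: 09:47 + 5:00 = 14:47 on Nov 28.
+4 hours and 24 minutes → arrive 19:11 UTC on Nov 28.
Flight 1 lands earlier by 9 hours 28 minutes.

the first, by 9 hours 28 minutes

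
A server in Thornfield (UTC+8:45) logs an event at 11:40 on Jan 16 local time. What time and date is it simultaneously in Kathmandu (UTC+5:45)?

Kathmandu is 3:00 behind Thornfield.
Shift by the zone difference: 11:40 − 3:00 = 08:40 on Jan 16 in Kathmandu.

08:40 on January 16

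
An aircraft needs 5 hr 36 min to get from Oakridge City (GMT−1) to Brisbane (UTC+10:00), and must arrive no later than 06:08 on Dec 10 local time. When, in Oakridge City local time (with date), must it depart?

13:32 on December 9

Target arrival in UTC: 06:08 − 10:00 = 20:08 on Dec 9.
Subtract 5 hours and 36 minutes → departure 14:32 UTC on Dec 9.
Oakridge City is UTC−1:00: 14:32 − 1:00 = 13:32 on Dec 9.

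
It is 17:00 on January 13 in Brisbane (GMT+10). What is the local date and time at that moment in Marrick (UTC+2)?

In UTC: 17:00 − 10:00 = 07:00 on Jan 13.
Marrick is UTC+2:00: 07:00 + 2:00 = 09:00 on Jan 13.

09:00 on Jan 13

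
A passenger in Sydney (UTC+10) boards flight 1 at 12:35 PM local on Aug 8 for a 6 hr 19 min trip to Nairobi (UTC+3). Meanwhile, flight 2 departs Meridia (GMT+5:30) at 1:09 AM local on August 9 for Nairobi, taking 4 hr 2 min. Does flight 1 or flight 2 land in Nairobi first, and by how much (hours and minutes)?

Flight 1 in UTC: 12:35 PM − 10:00 = 2:35 AM on Aug 8.
+6 hours 19 minutes → arrive 8:54 AM UTC on Aug 8.
Flight 2 in UTC: 1:09 AM − 5:30 = 7:39 PM on Aug 8.
+4 hours and 2 minutes → arrive 11:41 PM UTC on Aug 8.
Flight 1 lands earlier by 14 hours 47 minutes.

the first, by 14 hours 47 minutes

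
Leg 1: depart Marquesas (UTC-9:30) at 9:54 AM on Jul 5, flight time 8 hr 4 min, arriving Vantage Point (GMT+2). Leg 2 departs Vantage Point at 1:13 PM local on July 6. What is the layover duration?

Convert departure to UTC: 9:54 AM + 9:30 = 7:24 PM UTC on Jul 5.
Add 8 hours and 4 minutes flight time → 3:28 AM UTC (Jul 6).
Vantage Point is UTC+2:00, so local arrival = 3:28 AM + 2:00 = 5:28 AM on Jul 6.
Layover = 1:13 PM − 5:28 AM = 7 hours 45 minutes.

7 hours 45 minutes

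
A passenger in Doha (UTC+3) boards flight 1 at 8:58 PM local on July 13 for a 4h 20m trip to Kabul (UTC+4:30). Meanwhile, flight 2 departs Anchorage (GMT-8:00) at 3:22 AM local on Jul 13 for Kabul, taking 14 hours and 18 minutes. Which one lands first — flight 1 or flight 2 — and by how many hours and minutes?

Flight 1 in UTC: 8:58 PM − 3:00 = 5:58 PM on Jul 13.
+4 hours and 20 minutes → arrive 10:18 PM UTC on Jul 13.
Flight 2 in UTC: 3:22 AM + 8:00 = 11:22 AM on Jul 13.
+14 hours 18 minutes → arrive 1:40 AM UTC on Jul 14.
Flight 1 lands earlier by 3 hours 22 minutes.

the first, by 3 hours 22 minutes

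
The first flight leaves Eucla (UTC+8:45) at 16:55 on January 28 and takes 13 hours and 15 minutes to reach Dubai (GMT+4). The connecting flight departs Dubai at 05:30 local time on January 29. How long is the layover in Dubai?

Convert departure to UTC: 16:55 − 8:45 = 08:10 UTC on Jan 28.
Add 13 hours 15 minutes flight time → 21:25 UTC.
Dubai is UTC+4:00, so local arrival = 21:25 + 4:00 = 01:25 on Jan 29.
Layover = 05:30 − 01:25 = 4 hours 5 minutes.

4 hours 5 minutes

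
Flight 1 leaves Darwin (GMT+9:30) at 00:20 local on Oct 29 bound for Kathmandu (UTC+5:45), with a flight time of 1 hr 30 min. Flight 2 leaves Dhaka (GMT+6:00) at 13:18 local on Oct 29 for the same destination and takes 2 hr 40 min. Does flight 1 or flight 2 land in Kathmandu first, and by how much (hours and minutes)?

the first, by 17 hours 38 minutes

Flight 1 in UTC: 00:20 − 9:30 = 14:50 on Oct 28.
+1 hour and 30 minutes → arrive 16:20 UTC on Oct 28.
Flight 2 in UTC: 13:18 − 6:00 = 07:18 on Oct 29.
+2 hours 40 minutes → arrive 09:58 UTC on Oct 29.
Flight 1 lands earlier by 17 hours 38 minutes.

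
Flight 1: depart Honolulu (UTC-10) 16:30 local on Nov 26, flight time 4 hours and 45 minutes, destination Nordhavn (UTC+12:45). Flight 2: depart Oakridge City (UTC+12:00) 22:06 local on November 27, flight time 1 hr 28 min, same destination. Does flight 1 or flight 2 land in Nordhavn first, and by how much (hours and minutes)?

Flight 1 in UTC: 16:30 + 10:00 = 02:30 on Nov 27.
+4 hours 45 minutes → arrive 07:15 UTC on Nov 27.
Flight 2 in UTC: 22:06 − 12:00 = 10:06 on Nov 27.
+1 hour and 28 minutes → arrive 11:34 UTC on Nov 27.
Flight 1 lands earlier by 4 hours 19 minutes.

the first, by 4 hours 19 minutes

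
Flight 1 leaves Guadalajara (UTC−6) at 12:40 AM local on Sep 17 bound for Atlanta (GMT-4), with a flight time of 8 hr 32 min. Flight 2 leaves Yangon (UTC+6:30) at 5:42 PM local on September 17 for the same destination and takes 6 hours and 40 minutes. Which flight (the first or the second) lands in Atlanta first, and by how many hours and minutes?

Flight 1 in UTC: 12:40 AM + 6:00 = 6:40 AM on Sep 17.
+8 hours and 32 minutes → arrive 3:12 PM UTC on Sep 17.
Flight 2 in UTC: 5:42 PM − 6:30 = 11:12 AM on Sep 17.
+6 hours 40 minutes → arrive 5:52 PM UTC on Sep 17.
Flight 1 lands earlier by 2 hours 40 minutes.

the first, by 2 hours 40 minutes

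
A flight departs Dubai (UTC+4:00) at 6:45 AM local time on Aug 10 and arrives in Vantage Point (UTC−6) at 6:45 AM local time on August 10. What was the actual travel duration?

Departure in UTC: 6:45 AM − 4:00 = 2:45 AM on Aug 10.
Arrival in UTC: 6:45 AM + 6:00 = 12:45 PM on Aug 10.
Elapsed = 12:45 PM − 2:45 AM = 10 hours.

10 hours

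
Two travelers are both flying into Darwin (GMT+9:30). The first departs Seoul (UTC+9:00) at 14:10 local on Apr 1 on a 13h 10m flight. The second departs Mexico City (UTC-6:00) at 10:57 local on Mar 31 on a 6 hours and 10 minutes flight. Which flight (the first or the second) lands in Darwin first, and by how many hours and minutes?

Flight 1 in UTC: 14:10 − 9:00 = 05:10 on Apr 1.
+13 hours 10 minutes → arrive 18:20 UTC on Apr 1.
Flight 2 in UTC: 10:57 + 6:00 = 16:57 on Mar 31.
+6 hours 10 minutes → arrive 23:07 UTC on Mar 31.
Flight 2 lands earlier by 19 hours 13 minutes.

the second, by 19 hours 13 minutes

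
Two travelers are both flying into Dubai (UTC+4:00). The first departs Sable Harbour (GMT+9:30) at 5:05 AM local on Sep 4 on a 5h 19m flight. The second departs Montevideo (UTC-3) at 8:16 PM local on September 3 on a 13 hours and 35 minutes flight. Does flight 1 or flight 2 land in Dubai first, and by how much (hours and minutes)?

Flight 1 in UTC: 5:05 AM − 9:30 = 7:35 PM on Sep 3.
+5 hours and 19 minutes → arrive 12:54 AM UTC on Sep 4.
Flight 2 in UTC: 8:16 PM + 3:00 = 11:16 PM on Sep 3.
+13 hours 35 minutes → arrive 12:51 PM UTC on Sep 4.
Flight 1 lands earlier by 11 hours 57 minutes.

the first, by 11 hours 57 minutes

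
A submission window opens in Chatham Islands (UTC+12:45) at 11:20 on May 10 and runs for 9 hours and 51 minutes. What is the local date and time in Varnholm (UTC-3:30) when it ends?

04:56 on May 10

Varnholm is 16:15 behind Chatham Islands.
After 9 hours 51 minutes it is 21:11 in Chatham Islands.
Shift by the zone difference: 21:11 − 16:15 = 04:56 on May 10 in Varnholm.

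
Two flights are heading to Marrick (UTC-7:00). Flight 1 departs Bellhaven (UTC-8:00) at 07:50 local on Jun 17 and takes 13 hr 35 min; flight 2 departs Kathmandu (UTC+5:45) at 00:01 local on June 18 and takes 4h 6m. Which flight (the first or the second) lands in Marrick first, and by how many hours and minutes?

Flight 1 in UTC: 07:50 + 8:00 = 15:50 on Jun 17.
+13 hours and 35 minutes → arrive 05:25 UTC on Jun 18.
Flight 2 in UTC: 00:01 − 5:45 = 18:16 on Jun 17.
+4 hours and 6 minutes → arrive 22:22 UTC on Jun 17.
Flight 2 lands earlier by 7 hours 3 minutes.

the second, by 7 hours 3 minutes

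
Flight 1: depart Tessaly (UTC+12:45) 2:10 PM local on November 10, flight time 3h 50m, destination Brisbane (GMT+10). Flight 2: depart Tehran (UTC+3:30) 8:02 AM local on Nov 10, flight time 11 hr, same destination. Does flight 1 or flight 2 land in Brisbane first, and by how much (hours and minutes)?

the first, by 10 hours 17 minutes

Flight 1 in UTC: 2:10 PM − 12:45 = 1:25 AM on Nov 10.
+3 hours and 50 minutes → arrive 5:15 AM UTC on Nov 10.
Flight 2 in UTC: 8:02 AM − 3:30 = 4:32 AM on Nov 10.
+11 hours → arrive 3:32 PM UTC on Nov 10.
Flight 1 lands earlier by 10 hours 17 minutes.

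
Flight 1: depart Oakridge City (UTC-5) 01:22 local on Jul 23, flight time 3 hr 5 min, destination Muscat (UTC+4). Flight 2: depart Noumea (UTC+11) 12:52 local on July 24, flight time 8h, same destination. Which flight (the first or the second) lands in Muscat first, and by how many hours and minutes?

the first, by 24 hours 25 minutes

Flight 1 in UTC: 01:22 + 5:00 = 06:22 on Jul 23.
+3 hours and 5 minutes → arrive 09:27 UTC on Jul 23.
Flight 2 in UTC: 12:52 − 11:00 = 01:52 on Jul 24.
+8 hours → arrive 09:52 UTC on Jul 24.
Flight 1 lands earlier by 24 hours 25 minutes.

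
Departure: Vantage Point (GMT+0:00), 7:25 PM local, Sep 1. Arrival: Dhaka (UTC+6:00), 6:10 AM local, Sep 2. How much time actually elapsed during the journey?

4 hours 45 minutes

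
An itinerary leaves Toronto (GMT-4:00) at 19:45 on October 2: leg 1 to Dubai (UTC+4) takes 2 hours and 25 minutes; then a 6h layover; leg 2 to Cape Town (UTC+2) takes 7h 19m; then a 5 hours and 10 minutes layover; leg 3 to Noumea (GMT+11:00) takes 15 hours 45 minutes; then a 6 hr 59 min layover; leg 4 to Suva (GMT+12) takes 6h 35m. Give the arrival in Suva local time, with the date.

Convert departure to UTC: 19:45 + 4:00 = 23:45 UTC on Oct 2.
Add 2 hours 25 minutes leg 1 → 02:10 UTC (Oct 3).
Add 6 hours layover in Dubai → 08:10 UTC.
Add 7 hours and 19 minutes leg 2 → 15:29 UTC.
Add 5 hours 10 minutes layover in Cape Town → 20:39 UTC.
Add 15 hours 45 minutes leg 3 → 12:24 UTC (Oct 4).
Add 6 hours and 59 minutes layover in Noumea → 19:23 UTC.
Add 6 hours and 35 minutes leg 4 → 01:58 UTC (Oct 5).
Suva is UTC+12:00, so local arrival = 01:58 + 12:00 = 13:58 on Oct 5.

13:58 on October 5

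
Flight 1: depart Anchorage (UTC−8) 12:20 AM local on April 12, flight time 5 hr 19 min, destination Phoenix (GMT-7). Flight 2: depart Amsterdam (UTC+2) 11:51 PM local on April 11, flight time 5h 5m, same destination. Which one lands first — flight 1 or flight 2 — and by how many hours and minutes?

the second, by 10 hours 43 minutes

Flight 1 in UTC: 12:20 AM + 8:00 = 8:20 AM on Apr 12.
+5 hours 19 minutes → arrive 1:39 PM UTC on Apr 12.
Flight 2 in UTC: 11:51 PM − 2:00 = 9:51 PM on Apr 11.
+5 hours and 5 minutes → arrive 2:56 AM UTC on Apr 12.
Flight 2 lands earlier by 10 hours 43 minutes.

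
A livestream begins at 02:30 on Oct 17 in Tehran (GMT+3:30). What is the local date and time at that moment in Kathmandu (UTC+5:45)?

04:45 on October 17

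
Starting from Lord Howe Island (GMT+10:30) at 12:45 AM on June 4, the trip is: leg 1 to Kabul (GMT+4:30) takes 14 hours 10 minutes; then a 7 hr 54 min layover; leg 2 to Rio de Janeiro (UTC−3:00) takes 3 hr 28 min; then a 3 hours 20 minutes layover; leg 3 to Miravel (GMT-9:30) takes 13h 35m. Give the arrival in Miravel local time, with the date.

11:12 PM on June 4

Convert departure to UTC: 12:45 AM − 10:30 = 2:15 PM UTC on Jun 3.
Add 14 hours 10 minutes leg 1 → 4:25 AM UTC (Jun 4).
Add 7 hours and 54 minutes layover in Kabul → 12:19 PM UTC.
Add 3 hours 28 minutes leg 2 → 3:47 PM UTC.
Add 3 hours 20 minutes layover in Rio de Janeiro → 7:07 PM UTC.
Add 13 hours 35 minutes leg 3 → 8:42 AM UTC (Jun 5).
Miravel is UTC−9:30, so local arrival = 8:42 AM − 9:30 = 11:12 PM on Jun 4.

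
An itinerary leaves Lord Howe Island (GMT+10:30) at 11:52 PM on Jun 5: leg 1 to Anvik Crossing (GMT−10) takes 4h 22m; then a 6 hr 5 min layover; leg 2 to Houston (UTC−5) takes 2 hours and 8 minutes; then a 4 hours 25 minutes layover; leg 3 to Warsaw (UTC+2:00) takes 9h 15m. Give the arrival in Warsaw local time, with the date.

Convert departure to UTC: 11:52 PM − 10:30 = 1:22 PM UTC on Jun 5.
Add 4 hours 22 minutes leg 1 → 5:44 PM UTC.
Add 6 hours 5 minutes layover in Anvik Crossing → 11:49 PM UTC.
Add 2 hours and 8 minutes leg 2 → 1:57 AM UTC (Jun 6).
Add 4 hours and 25 minutes layover in Houston → 6:22 AM UTC.
Add 9 hours and 15 minutes leg 3 → 3:37 PM UTC.
Warsaw is UTC+2:00, so local arrival = 3:37 PM + 2:00 = 5:37 PM on Jun 6.

5:37 PM on June 6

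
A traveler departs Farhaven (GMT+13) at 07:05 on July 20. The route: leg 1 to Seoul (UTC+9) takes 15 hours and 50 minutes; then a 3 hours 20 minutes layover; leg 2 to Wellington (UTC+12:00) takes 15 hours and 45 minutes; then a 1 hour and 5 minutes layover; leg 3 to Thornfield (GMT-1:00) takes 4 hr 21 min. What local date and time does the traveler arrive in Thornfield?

09:26 on July 21

Convert departure to UTC: 07:05 − 13:00 = 18:05 UTC on Jul 19.
Add 15 hours 50 minutes leg 1 → 09:55 UTC (Jul 20).
Add 3 hours and 20 minutes layover in Seoul → 13:15 UTC.
Add 15 hours 45 minutes leg 2 → 05:00 UTC (Jul 21).
Add 1 hour and 5 minutes layover in Wellington → 06:05 UTC.
Add 4 hours and 21 minutes leg 3 → 10:26 UTC.
Thornfield is UTC−1:00, so local arrival = 10:26 − 1:00 = 09:26 on Jul 21.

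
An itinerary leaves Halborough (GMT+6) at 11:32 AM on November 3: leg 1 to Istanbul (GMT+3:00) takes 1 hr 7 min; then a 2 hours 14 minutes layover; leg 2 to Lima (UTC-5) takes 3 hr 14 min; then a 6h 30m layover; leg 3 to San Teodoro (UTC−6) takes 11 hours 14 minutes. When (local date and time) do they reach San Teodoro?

11:51 PM on Nov 3

Convert departure to UTC: 11:32 AM − 6:00 = 5:32 AM UTC on Nov 3.
Add 1 hour and 7 minutes leg 1 → 6:39 AM UTC.
Add 2 hours 14 minutes layover in Istanbul → 8:53 AM UTC.
Add 3 hours 14 minutes leg 2 → 12:07 PM UTC.
Add 6 hours 30 minutes layover in Lima → 6:37 PM UTC.
Add 11 hours 14 minutes leg 3 → 5:51 AM UTC (Nov 4).
San Teodoro is UTC−6:00, so local arrival = 5:51 AM − 6:00 = 11:51 PM on Nov 3.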